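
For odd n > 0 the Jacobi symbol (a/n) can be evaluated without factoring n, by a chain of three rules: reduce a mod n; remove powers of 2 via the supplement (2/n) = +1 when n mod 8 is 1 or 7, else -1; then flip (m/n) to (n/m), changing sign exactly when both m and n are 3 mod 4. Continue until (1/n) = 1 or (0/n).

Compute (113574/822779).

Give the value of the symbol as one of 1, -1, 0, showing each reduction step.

113574 = 2^1·56787; (2/822779) = -1 since 822779 mod 8 = 3, so (113574/822779) = (-1)^1·(56787/822779); sign now -1
reciprocity: (56787/822779) = -1·(822779/56787) since 56787 mod 4 = 3, 822779 mod 4 = 3; sign now +1
(822779/56787) = (27761/56787)   [reduce mod 56787]
reciprocity: (27761/56787) = +1·(56787/27761) since 27761 mod 4 = 1, 56787 mod 4 = 3; sign now +1
(56787/27761) = (1265/27761)   [reduce mod 27761]
reciprocity: (1265/27761) = +1·(27761/1265) since 1265 mod 4 = 1, 27761 mod 4 = 1; sign now +1
(27761/1265) = (1196/1265)   [reduce mod 1265]
1196 = 2^2·299; (2/1265) = +1 since 1265 mod 8 = 1, so (1196/1265) = (+1)^2·(299/1265); sign now +1
reciprocity: (299/1265) = +1·(1265/299) since 299 mod 4 = 3, 1265 mod 4 = 1; sign now +1
(1265/299) = (69/299)   [reduce mod 299]
reciprocity: (69/299) = +1·(299/69) since 69 mod 4 = 1, 299 mod 4 = 3; sign now +1
(299/69) = (23/69)   [reduce mod 69]
reciprocity: (23/69) = +1·(69/23) since 23 mod 4 = 3, 69 mod 4 = 1; sign now +1
(69/23) = (0/23)   [reduce mod 23]
(0/23) = 0   [gcd(a, n) > 1]; final value = 0

0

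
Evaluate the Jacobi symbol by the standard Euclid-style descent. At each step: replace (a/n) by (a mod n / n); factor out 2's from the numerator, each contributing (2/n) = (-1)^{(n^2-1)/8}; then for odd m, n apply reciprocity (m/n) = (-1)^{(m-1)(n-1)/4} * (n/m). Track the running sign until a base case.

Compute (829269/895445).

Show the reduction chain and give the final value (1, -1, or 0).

-1

reciprocity: (829269/895445) = +1·(895445/829269) since 829269 mod 4 = 1, 895445 mod 4 = 1; sign now +1
(895445/829269) = (66176/829269)   [reduce mod 829269]
66176 = 2^7·517; (2/829269) = -1 since 829269 mod 8 = 5, so (66176/829269) = (-1)^7·(517/829269); sign now -1
reciprocity: (517/829269) = +1·(829269/517) since 517 mod 4 = 1, 829269 mod 4 = 1; sign now -1
(829269/517) = (1/517)   [reduce mod 517]
(1/517) = 1; final value = sign = -1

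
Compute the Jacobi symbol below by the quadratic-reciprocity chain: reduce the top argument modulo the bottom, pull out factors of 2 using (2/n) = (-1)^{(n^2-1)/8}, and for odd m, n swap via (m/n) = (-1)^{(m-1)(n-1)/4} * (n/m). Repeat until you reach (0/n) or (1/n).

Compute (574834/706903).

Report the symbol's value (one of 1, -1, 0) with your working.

-1

factor out 2^1: 574834 = 2^1·287417; with 706903 mod 8 = 7, (2/706903) = +1; sign now +1; continue with (287417/706903)
flip (287417/706903) -> (706903/287417): both odd, 287417 mod 4 = 1, 706903 mod 4 = 3, so the flip contributes +1; sign now +1
(706903/287417): 706903 mod 287417 = 132069, so (706903/287417) = (132069/287417)
flip (132069/287417) -> (287417/132069): both odd, 132069 mod 4 = 1, 287417 mod 4 = 1, so the flip contributes +1; sign now +1
(287417/132069): 287417 mod 132069 = 23279, so (287417/132069) = (23279/132069)
flip (23279/132069) -> (132069/23279): both odd, 23279 mod 4 = 3, 132069 mod 4 = 1, so the flip contributes +1; sign now +1
(132069/23279): 132069 mod 23279 = 15674, so (132069/23279) = (15674/23279)
factor out 2^1: 15674 = 2^1·7837; with 23279 mod 8 = 7, (2/23279) = +1; sign now +1; continue with (7837/23279)
flip (7837/23279) -> (23279/7837): both odd, 7837 mod 4 = 1, 23279 mod 4 = 3, so the flip contributes +1; sign now +1
(23279/7837): 23279 mod 7837 = 7605, so (23279/7837) = (7605/7837)
flip (7605/7837) -> (7837/7605): both odd, 7605 mod 4 = 1, 7837 mod 4 = 1, so the flip contributes +1; sign now +1
(7837/7605): 7837 mod 7605 = 232, so (7837/7605) = (232/7605)
factor out 2^3: 232 = 2^3·29; with 7605 mod 8 = 5, (2/7605) = -1; sign now -1; continue with (29/7605)
flip (29/7605) -> (7605/29): both odd, 29 mod 4 = 1, 7605 mod 4 = 1, so the flip contributes +1; sign now -1
(7605/29): 7605 mod 29 = 7, so (7605/29) = (7/29)
flip (7/29) -> (29/7): both odd, 7 mod 4 = 3, 29 mod 4 = 1, so the flip contributes +1; sign now -1
(29/7): 29 mod 7 = 1, so (29/7) = (1/7)
reached (1/7) = 1, so the symbol is -1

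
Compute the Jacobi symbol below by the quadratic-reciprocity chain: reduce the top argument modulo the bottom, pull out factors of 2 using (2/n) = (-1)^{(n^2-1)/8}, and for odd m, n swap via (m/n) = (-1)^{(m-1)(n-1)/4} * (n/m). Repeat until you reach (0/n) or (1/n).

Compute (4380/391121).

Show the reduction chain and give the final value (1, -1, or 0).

4380 = 2^2·1095; (2/391121) = +1 since 391121 mod 8 = 1, so (4380/391121) = (+1)^2·(1095/391121); sign now +1
reciprocity: (1095/391121) = +1·(391121/1095) since 1095 mod 4 = 3, 391121 mod 4 = 1; sign now +1
(391121/1095) = (206/1095)   [reduce mod 1095]
206 = 2^1·103; (2/1095) = +1 since 1095 mod 8 = 7, so (206/1095) = (+1)^1·(103/1095); sign now +1
reciprocity: (103/1095) = -1·(1095/103) since 103 mod 4 = 3, 1095 mod 4 = 3; sign now -1
(1095/103) = (65/103)   [reduce mod 103]
reciprocity: (65/103) = +1·(103/65) since 65 mod 4 = 1, 103 mod 4 = 3; sign now -1
(103/65) = (38/65)   [reduce mod 65]
38 = 2^1·19; (2/65) = +1 since 65 mod 8 = 1, so (38/65) = (+1)^1·(19/65); sign now -1
reciprocity: (19/65) = +1·(65/19) since 19 mod 4 = 3, 65 mod 4 = 1; sign now -1
(65/19) = (8/19)   [reduce mod 19]
8 = 2^3·1; (2/19) = -1 since 19 mod 8 = 3, so (8/19) = (-1)^3·(1/19); sign now +1
(1/19) = 1; final value = sign = +1

1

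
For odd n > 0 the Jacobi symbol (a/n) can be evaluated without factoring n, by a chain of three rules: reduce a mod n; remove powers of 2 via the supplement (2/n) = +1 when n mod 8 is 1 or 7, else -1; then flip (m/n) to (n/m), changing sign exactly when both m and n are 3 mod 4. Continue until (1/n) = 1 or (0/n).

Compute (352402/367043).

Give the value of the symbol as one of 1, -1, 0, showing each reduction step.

-1

352402 = 2^1·176201; (2/367043) = -1 since 367043 mod 8 = 3, so (352402/367043) = (-1)^1·(176201/367043); sign now -1
reciprocity: (176201/367043) = +1·(367043/176201) since 176201 mod 4 = 1, 367043 mod 4 = 3; sign now -1
(367043/176201) = (14641/176201)   [reduce mod 176201]
reciprocity: (14641/176201) = +1·(176201/14641) since 14641 mod 4 = 1, 176201 mod 4 = 1; sign now -1
(176201/14641) = (509/14641)   [reduce mod 14641]
reciprocity: (509/14641) = +1·(14641/509) since 509 mod 4 = 1, 14641 mod 4 = 1; sign now -1
(14641/509) = (389/509)   [reduce mod 509]
reciprocity: (389/509) = +1·(509/389) since 389 mod 4 = 1, 509 mod 4 = 1; sign now -1
(509/389) = (120/389)   [reduce mod 389]
120 = 2^3·15; (2/389) = -1 since 389 mod 8 = 5, so (120/389) = (-1)^3·(15/389); sign now +1
reciprocity: (15/389) = +1·(389/15) since 15 mod 4 = 3, 389 mod 4 = 1; sign now +1
(389/15) = (14/15)   [reduce mod 15]
14 = 2^1·7; (2/15) = +1 since 15 mod 8 = 7, so (14/15) = (+1)^1·(7/15); sign now +1
reciprocity: (7/15) = -1·(15/7) since 7 mod 4 = 3, 15 mod 4 = 3; sign now -1
(15/7) = (1/7)   [reduce mod 7]
(1/7) = 1; final value = sign = -1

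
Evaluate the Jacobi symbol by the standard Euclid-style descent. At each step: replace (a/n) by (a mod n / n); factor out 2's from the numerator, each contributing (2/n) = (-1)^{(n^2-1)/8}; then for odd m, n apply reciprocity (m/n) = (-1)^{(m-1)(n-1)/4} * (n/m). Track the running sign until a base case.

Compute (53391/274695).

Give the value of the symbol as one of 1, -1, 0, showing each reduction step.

0

flip (53391/274695) -> (274695/53391): both odd, 53391 mod 4 = 3, 274695 mod 4 = 3, so the flip contributes -1; sign now -1
(274695/53391): 274695 mod 53391 = 7740, so (274695/53391) = (7740/53391)
factor out 2^2: 7740 = 2^2·1935; with 53391 mod 8 = 7, (2/53391) = +1; sign now -1; continue with (1935/53391)
flip (1935/53391) -> (53391/1935): both odd, 1935 mod 4 = 3, 53391 mod 4 = 3, so the flip contributes -1; sign now +1
(53391/1935): 53391 mod 1935 = 1146, so (53391/1935) = (1146/1935)
factor out 2^1: 1146 = 2^1·573; with 1935 mod 8 = 7, (2/1935) = +1; sign now +1; continue with (573/1935)
flip (573/1935) -> (1935/573): both odd, 573 mod 4 = 1, 1935 mod 4 = 3, so the flip contributes +1; sign now +1
(1935/573): 1935 mod 573 = 216, so (1935/573) = (216/573)
factor out 2^3: 216 = 2^3·27; with 573 mod 8 = 5, (2/573) = -1; sign now -1; continue with (27/573)
flip (27/573) -> (573/27): both odd, 27 mod 4 = 3, 573 mod 4 = 1, so the flip contributes +1; sign now -1
(573/27): 573 mod 27 = 6, so (573/27) = (6/27)
factor out 2^1: 6 = 2^1·3; with 27 mod 8 = 3, (2/27) = -1; sign now +1; continue with (3/27)
flip (3/27) -> (27/3): both odd, 3 mod 4 = 3, 27 mod 4 = 3, so the flip contributes -1; sign now -1
(27/3): 27 mod 3 = 0, so (27/3) = (0/3)
reached (0/3); gcd(a, n) > 1, so (0/3) = 0 and the symbol is 0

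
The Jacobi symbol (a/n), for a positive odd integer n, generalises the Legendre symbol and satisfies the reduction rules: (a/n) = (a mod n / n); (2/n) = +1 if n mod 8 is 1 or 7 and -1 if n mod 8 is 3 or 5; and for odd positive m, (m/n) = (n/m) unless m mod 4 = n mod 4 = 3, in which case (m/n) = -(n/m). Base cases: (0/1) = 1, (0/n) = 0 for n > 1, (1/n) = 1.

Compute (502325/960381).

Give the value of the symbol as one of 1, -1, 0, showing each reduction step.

flip (502325/960381) -> (960381/502325): both odd, 502325 mod 4 = 1, 960381 mod 4 = 1, so the flip contributes +1; sign now +1
(960381/502325): 960381 mod 502325 = 458056, so (960381/502325) = (458056/502325)
factor out 2^3: 458056 = 2^3·57257; with 502325 mod 8 = 5, (2/502325) = -1; sign now -1; continue with (57257/502325)
flip (57257/502325) -> (502325/57257): both odd, 57257 mod 4 = 1, 502325 mod 4 = 1, so the flip contributes +1; sign now -1
(502325/57257): 502325 mod 57257 = 44269, so (502325/57257) = (44269/57257)
flip (44269/57257) -> (57257/44269): both odd, 44269 mod 4 = 1, 57257 mod 4 = 1, so the flip contributes +1; sign now -1
(57257/44269): 57257 mod 44269 = 12988, so (57257/44269) = (12988/44269)
factor out 2^2: 12988 = 2^2·3247; with 44269 mod 8 = 5, (2/44269) = -1; sign now -1; continue with (3247/44269)
flip (3247/44269) -> (44269/3247): both odd, 3247 mod 4 = 3, 44269 mod 4 = 1, so the flip contributes +1; sign now -1
(44269/3247): 44269 mod 3247 = 2058, so (44269/3247) = (2058/3247)
factor out 2^1: 2058 = 2^1·1029; with 3247 mod 8 = 7, (2/3247) = +1; sign now -1; continue with (1029/3247)
flip (1029/3247) -> (3247/1029): both odd, 1029 mod 4 = 1, 3247 mod 4 = 3, so the flip contributes +1; sign now -1
(3247/1029): 3247 mod 1029 = 160, so (3247/1029) = (160/1029)
factor out 2^5: 160 = 2^5·5; with 1029 mod 8 = 5, (2/1029) = -1; sign now +1; continue with (5/1029)
flip (5/1029) -> (1029/5): both odd, 5 mod 4 = 1, 1029 mod 4 = 1, so the flip contributes +1; sign now +1
(1029/5): 1029 mod 5 = 4, so (1029/5) = (4/5)
factor out 2^2: 4 = 2^2·1; with 5 mod 8 = 5, (2/5) = -1; sign now +1; continue with (1/5)
reached (1/5) = 1, so the symbol is +1

1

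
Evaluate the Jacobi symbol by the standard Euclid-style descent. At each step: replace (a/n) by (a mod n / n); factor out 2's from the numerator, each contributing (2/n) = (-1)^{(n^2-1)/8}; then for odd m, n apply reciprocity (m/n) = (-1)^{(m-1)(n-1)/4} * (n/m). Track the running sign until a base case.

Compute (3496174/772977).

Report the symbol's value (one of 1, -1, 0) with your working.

(3496174/772977) = (404266/772977)   [reduce mod 772977]
404266 = 2^1·202133; (2/772977) = +1 since 772977 mod 8 = 1, so (404266/772977) = (+1)^1·(202133/772977); sign now +1
reciprocity: (202133/772977) = +1·(772977/202133) since 202133 mod 4 = 1, 772977 mod 4 = 1; sign now +1
(772977/202133) = (166578/202133)   [reduce mod 202133]
166578 = 2^1·83289; (2/202133) = -1 since 202133 mod 8 = 5, so (166578/202133) = (-1)^1·(83289/202133); sign now -1
reciprocity: (83289/202133) = +1·(202133/83289) since 83289 mod 4 = 1, 202133 mod 4 = 1; sign now -1
(202133/83289) = (35555/83289)   [reduce mod 83289]
reciprocity: (35555/83289) = +1·(83289/35555) since 35555 mod 4 = 3, 83289 mod 4 = 1; sign now -1
(83289/35555) = (12179/35555)   [reduce mod 35555]
reciprocity: (12179/35555) = -1·(35555/12179) since 12179 mod 4 = 3, 35555 mod 4 = 3; sign now +1
(35555/12179) = (11197/12179)   [reduce mod 12179]
reciprocity: (11197/12179) = +1·(12179/11197) since 11197 mod 4 = 1, 12179 mod 4 = 3; sign now +1
(12179/11197) = (982/11197)   [reduce mod 11197]
982 = 2^1·491; (2/11197) = -1 since 11197 mod 8 = 5, so (982/11197) = (-1)^1·(491/11197); sign now -1
reciprocity: (491/11197) = +1·(11197/491) since 491 mod 4 = 3, 11197 mod 4 = 1; sign now -1
(11197/491) = (395/491)   [reduce mod 491]
reciprocity: (395/491) = -1·(491/395) since 395 mod 4 = 3, 491 mod 4 = 3; sign now +1
(491/395) = (96/395)   [reduce mod 395]
96 = 2^5·3; (2/395) = -1 since 395 mod 8 = 3, so (96/395) = (-1)^5·(3/395); sign now -1
reciprocity: (3/395) = -1·(395/3) since 3 mod 4 = 3, 395 mod 4 = 3; sign now +1
(395/3) = (2/3)   [reduce mod 3]
2 = 2^1·1; (2/3) = -1 since 3 mod 8 = 3, so (2/3) = (-1)^1·(1/3); sign now -1
(1/3) = 1; final value = sign = -1

-1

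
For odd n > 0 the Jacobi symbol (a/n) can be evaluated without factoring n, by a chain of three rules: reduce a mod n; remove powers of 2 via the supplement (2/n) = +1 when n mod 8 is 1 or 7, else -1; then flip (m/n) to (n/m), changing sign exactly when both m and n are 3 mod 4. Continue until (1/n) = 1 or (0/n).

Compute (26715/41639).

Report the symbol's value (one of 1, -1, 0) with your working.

reciprocity: (26715/41639) = -1·(41639/26715) since 26715 mod 4 = 3, 41639 mod 4 = 3; sign now -1
(41639/26715) = (14924/26715)   [reduce mod 26715]
14924 = 2^2·3731; (2/26715) = -1 since 26715 mod 8 = 3, so (14924/26715) = (-1)^2·(3731/26715); sign now -1
reciprocity: (3731/26715) = -1·(26715/3731) since 3731 mod 4 = 3, 26715 mod 4 = 3; sign now +1
(26715/3731) = (598/3731)   [reduce mod 3731]
598 = 2^1·299; (2/3731) = -1 since 3731 mod 8 = 3, so (598/3731) = (-1)^1·(299/3731); sign now -1
reciprocity: (299/3731) = -1·(3731/299) since 299 mod 4 = 3, 3731 mod 4 = 3; sign now +1
(3731/299) = (143/299)   [reduce mod 299]
reciprocity: (143/299) = -1·(299/143) since 143 mod 4 = 3, 299 mod 4 = 3; sign now -1
(299/143) = (13/143)   [reduce mod 143]
reciprocity: (13/143) = +1·(143/13) since 13 mod 4 = 1, 143 mod 4 = 3; sign now -1
(143/13) = (0/13)   [reduce mod 13]
(0/13) = 0   [gcd(a, n) > 1]; final value = 0

0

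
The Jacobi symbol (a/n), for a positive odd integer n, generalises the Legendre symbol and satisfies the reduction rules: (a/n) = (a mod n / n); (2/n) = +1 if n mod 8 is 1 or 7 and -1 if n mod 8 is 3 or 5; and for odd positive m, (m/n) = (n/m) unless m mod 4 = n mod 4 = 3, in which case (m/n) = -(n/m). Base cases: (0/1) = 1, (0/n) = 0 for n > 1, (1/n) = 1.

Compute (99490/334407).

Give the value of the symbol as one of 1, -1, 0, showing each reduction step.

factor out 2^1: 99490 = 2^1·49745; with 334407 mod 8 = 7, (2/334407) = +1; sign now +1; continue with (49745/334407)
flip (49745/334407) -> (334407/49745): both odd, 49745 mod 4 = 1, 334407 mod 4 = 3, so the flip contributes +1; sign now +1
(334407/49745): 334407 mod 49745 = 35937, so (334407/49745) = (35937/49745)
flip (35937/49745) -> (49745/35937): both odd, 35937 mod 4 = 1, 49745 mod 4 = 1, so the flip contributes +1; sign now +1
(49745/35937): 49745 mod 35937 = 13808, so (49745/35937) = (13808/35937)
factor out 2^4: 13808 = 2^4·863; with 35937 mod 8 = 1, (2/35937) = +1; sign now +1; continue with (863/35937)
flip (863/35937) -> (35937/863): both odd, 863 mod 4 = 3, 35937 mod 4 = 1, so the flip contributes +1; sign now +1
(35937/863): 35937 mod 863 = 554, so (35937/863) = (554/863)
factor out 2^1: 554 = 2^1·277; with 863 mod 8 = 7, (2/863) = +1; sign now +1; continue with (277/863)
flip (277/863) -> (863/277): both odd, 277 mod 4 = 1, 863 mod 4 = 3, so the flip contributes +1; sign now +1
(863/277): 863 mod 277 = 32, so (863/277) = (32/277)
factor out 2^5: 32 = 2^5·1; with 277 mod 8 = 5, (2/277) = -1; sign now -1; continue with (1/277)
reached (1/277) = 1, so the symbol is -1

-1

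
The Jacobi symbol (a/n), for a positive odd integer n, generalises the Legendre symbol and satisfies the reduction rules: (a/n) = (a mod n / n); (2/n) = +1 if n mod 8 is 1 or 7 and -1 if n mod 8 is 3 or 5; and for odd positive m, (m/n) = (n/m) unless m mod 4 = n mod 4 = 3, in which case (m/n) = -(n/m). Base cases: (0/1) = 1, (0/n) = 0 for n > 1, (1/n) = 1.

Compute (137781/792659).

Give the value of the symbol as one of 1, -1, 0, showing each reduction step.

0

flip (137781/792659) -> (792659/137781): both odd, 137781 mod 4 = 1, 792659 mod 4 = 3, so the flip contributes +1; sign now +1
(792659/137781): 792659 mod 137781 = 103754, so (792659/137781) = (103754/137781)
factor out 2^1: 103754 = 2^1·51877; with 137781 mod 8 = 5, (2/137781) = -1; sign now -1; continue with (51877/137781)
flip (51877/137781) -> (137781/51877): both odd, 51877 mod 4 = 1, 137781 mod 4 = 1, so the flip contributes +1; sign now -1
(137781/51877): 137781 mod 51877 = 34027, so (137781/51877) = (34027/51877)
flip (34027/51877) -> (51877/34027): both odd, 34027 mod 4 = 3, 51877 mod 4 = 1, so the flip contributes +1; sign now -1
(51877/34027): 51877 mod 34027 = 17850, so (51877/34027) = (17850/34027)
factor out 2^1: 17850 = 2^1·8925; with 34027 mod 8 = 3, (2/34027) = -1; sign now +1; continue with (8925/34027)
flip (8925/34027) -> (34027/8925): both odd, 8925 mod 4 = 1, 34027 mod 4 = 3, so the flip contributes +1; sign now +1
(34027/8925): 34027 mod 8925 = 7252, so (34027/8925) = (7252/8925)
factor out 2^2: 7252 = 2^2·1813; with 8925 mod 8 = 5, (2/8925) = -1; sign now +1; continue with (1813/8925)
flip (1813/8925) -> (8925/1813): both odd, 1813 mod 4 = 1, 8925 mod 4 = 1, so the flip contributes +1; sign now +1
(8925/1813): 8925 mod 1813 = 1673, so (8925/1813) = (1673/1813)
flip (1673/1813) -> (1813/1673): both odd, 1673 mod 4 = 1, 1813 mod 4 = 1, so the flip contributes +1; sign now +1
(1813/1673): 1813 mod 1673 = 140, so (1813/1673) = (140/1673)
factor out 2^2: 140 = 2^2·35; with 1673 mod 8 = 1, (2/1673) = +1; sign now +1; continue with (35/1673)
flip (35/1673) -> (1673/35): both odd, 35 mod 4 = 3, 1673 mod 4 = 1, so the flip contributes +1; sign now +1
(1673/35): 1673 mod 35 = 28, so (1673/35) = (28/35)
factor out 2^2: 28 = 2^2·7; with 35 mod 8 = 3, (2/35) = -1; sign now +1; continue with (7/35)
flip (7/35) -> (35/7): both odd, 7 mod 4 = 3, 35 mod 4 = 3, so the flip contributes -1; sign now -1
(35/7): 35 mod 7 = 0, so (35/7) = (0/7)
reached (0/7); gcd(a, n) > 1, so (0/7) = 0 and the symbol is 0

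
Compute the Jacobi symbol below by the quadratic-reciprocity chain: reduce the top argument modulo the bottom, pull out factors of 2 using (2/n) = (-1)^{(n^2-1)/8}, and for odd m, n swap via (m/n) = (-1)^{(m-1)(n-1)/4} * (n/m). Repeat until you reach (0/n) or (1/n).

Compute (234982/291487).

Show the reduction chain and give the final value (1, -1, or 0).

1

234982 = 2^1·117491; (2/291487) = +1 since 291487 mod 8 = 7, so (234982/291487) = (+1)^1·(117491/291487); sign now +1
reciprocity: (117491/291487) = -1·(291487/117491) since 117491 mod 4 = 3, 291487 mod 4 = 3; sign now -1
(291487/117491) = (56505/117491)   [reduce mod 117491]
reciprocity: (56505/117491) = +1·(117491/56505) since 56505 mod 4 = 1, 117491 mod 4 = 3; sign now -1
(117491/56505) = (4481/56505)   [reduce mod 56505]
reciprocity: (4481/56505) = +1·(56505/4481) since 4481 mod 4 = 1, 56505 mod 4 = 1; sign now -1
(56505/4481) = (2733/4481)   [reduce mod 4481]
reciprocity: (2733/4481) = +1·(4481/2733) since 2733 mod 4 = 1, 4481 mod 4 = 1; sign now -1
(4481/2733) = (1748/2733)   [reduce mod 2733]
1748 = 2^2·437; (2/2733) = -1 since 2733 mod 8 = 5, so (1748/2733) = (-1)^2·(437/2733); sign now -1
reciprocity: (437/2733) = +1·(2733/437) since 437 mod 4 = 1, 2733 mod 4 = 1; sign now -1
(2733/437) = (111/437)   [reduce mod 437]
reciprocity: (111/437) = +1·(437/111) since 111 mod 4 = 3, 437 mod 4 = 1; sign now -1
(437/111) = (104/111)   [reduce mod 111]
104 = 2^3·13; (2/111) = +1 since 111 mod 8 = 7, so (104/111) = (+1)^3·(13/111); sign now -1
reciprocity: (13/111) = +1·(111/13) since 13 mod 4 = 1, 111 mod 4 = 3; sign now -1
(111/13) = (7/13)   [reduce mod 13]
reciprocity: (7/13) = +1·(13/7) since 7 mod 4 = 3, 13 mod 4 = 1; sign now -1
(13/7) = (6/7)   [reduce mod 7]
6 = 2^1·3; (2/7) = +1 since 7 mod 8 = 7, so (6/7) = (+1)^1·(3/7); sign now -1
reciprocity: (3/7) = -1·(7/3) since 3 mod 4 = 3, 7 mod 4 = 3; sign now +1
(7/3) = (1/3)   [reduce mod 3]
(1/3) = 1; final value = sign = +1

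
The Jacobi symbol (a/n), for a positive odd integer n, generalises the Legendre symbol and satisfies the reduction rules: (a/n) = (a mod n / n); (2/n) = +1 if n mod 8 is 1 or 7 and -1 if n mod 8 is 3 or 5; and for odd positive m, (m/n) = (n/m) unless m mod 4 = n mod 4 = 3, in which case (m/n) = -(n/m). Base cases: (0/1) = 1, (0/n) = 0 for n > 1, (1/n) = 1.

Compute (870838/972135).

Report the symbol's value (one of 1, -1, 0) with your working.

870838 = 2^1·435419; (2/972135) = +1 since 972135 mod 8 = 7, so (870838/972135) = (+1)^1·(435419/972135); sign now +1
reciprocity: (435419/972135) = -1·(972135/435419) since 435419 mod 4 = 3, 972135 mod 4 = 3; sign now -1
(972135/435419) = (101297/435419)   [reduce mod 435419]
reciprocity: (101297/435419) = +1·(435419/101297) since 101297 mod 4 = 1, 435419 mod 4 = 3; sign now -1
(435419/101297) = (30231/101297)   [reduce mod 101297]
reciprocity: (30231/101297) = +1·(101297/30231) since 30231 mod 4 = 3, 101297 mod 4 = 1; sign now -1
(101297/30231) = (10604/30231)   [reduce mod 30231]
10604 = 2^2·2651; (2/30231) = +1 since 30231 mod 8 = 7, so (10604/30231) = (+1)^2·(2651/30231); sign now -1
reciprocity: (2651/30231) = -1·(30231/2651) since 2651 mod 4 = 3, 30231 mod 4 = 3; sign now +1
(30231/2651) = (1070/2651)   [reduce mod 2651]
1070 = 2^1·535; (2/2651) = -1 since 2651 mod 8 = 3, so (1070/2651) = (-1)^1·(535/2651); sign now -1
reciprocity: (535/2651) = -1·(2651/535) since 535 mod 4 = 3, 2651 mod 4 = 3; sign now +1
(2651/535) = (511/535)   [reduce mod 535]
reciprocity: (511/535) = -1·(535/511) since 511 mod 4 = 3, 535 mod 4 = 3; sign now -1
(535/511) = (24/511)   [reduce mod 511]
24 = 2^3·3; (2/511) = +1 since 511 mod 8 = 7, so (24/511) = (+1)^3·(3/511); sign now -1
reciprocity: (3/511) = -1·(511/3) since 3 mod 4 = 3, 511 mod 4 = 3; sign now +1
(511/3) = (1/3)   [reduce mod 3]
(1/3) = 1; final value = sign = +1

1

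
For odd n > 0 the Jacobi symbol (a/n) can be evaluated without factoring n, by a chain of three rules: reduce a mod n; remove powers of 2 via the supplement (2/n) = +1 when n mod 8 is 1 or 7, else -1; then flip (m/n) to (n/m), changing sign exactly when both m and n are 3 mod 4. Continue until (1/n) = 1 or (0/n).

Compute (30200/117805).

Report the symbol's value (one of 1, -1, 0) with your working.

0

factor out 2^3: 30200 = 2^3·3775; with 117805 mod 8 = 5, (2/117805) = -1; sign now -1; continue with (3775/117805)
flip (3775/117805) -> (117805/3775): both odd, 3775 mod 4 = 3, 117805 mod 4 = 1, so the flip contributes +1; sign now -1
(117805/3775): 117805 mod 3775 = 780, so (117805/3775) = (780/3775)
factor out 2^2: 780 = 2^2·195; with 3775 mod 8 = 7, (2/3775) = +1; sign now -1; continue with (195/3775)
flip (195/3775) -> (3775/195): both odd, 195 mod 4 = 3, 3775 mod 4 = 3, so the flip contributes -1; sign now +1
(3775/195): 3775 mod 195 = 70, so (3775/195) = (70/195)
factor out 2^1: 70 = 2^1·35; with 195 mod 8 = 3, (2/195) = -1; sign now -1; continue with (35/195)
flip (35/195) -> (195/35): both odd, 35 mod 4 = 3, 195 mod 4 = 3, so the flip contributes -1; sign now +1
(195/35): 195 mod 35 = 20, so (195/35) = (20/35)
factor out 2^2: 20 = 2^2·5; with 35 mod 8 = 3, (2/35) = -1; sign now +1; continue with (5/35)
flip (5/35) -> (35/5): both odd, 5 mod 4 = 1, 35 mod 4 = 3, so the flip contributes +1; sign now +1
(35/5): 35 mod 5 = 0, so (35/5) = (0/5)
reached (0/5); gcd(a, n) > 1, so (0/5) = 0 and the symbol is 0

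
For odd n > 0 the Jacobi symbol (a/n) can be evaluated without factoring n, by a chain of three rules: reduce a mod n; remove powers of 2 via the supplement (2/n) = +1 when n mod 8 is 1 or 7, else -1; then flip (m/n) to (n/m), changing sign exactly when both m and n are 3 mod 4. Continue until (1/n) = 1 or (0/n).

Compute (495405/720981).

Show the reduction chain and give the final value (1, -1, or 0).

0

flip (495405/720981) -> (720981/495405): both odd, 495405 mod 4 = 1, 720981 mod 4 = 1, so the flip contributes +1; sign now +1
(720981/495405): 720981 mod 495405 = 225576, so (720981/495405) = (225576/495405)
factor out 2^3: 225576 = 2^3·28197; with 495405 mod 8 = 5, (2/495405) = -1; sign now -1; continue with (28197/495405)
flip (28197/495405) -> (495405/28197): both odd, 28197 mod 4 = 1, 495405 mod 4 = 1, so the flip contributes +1; sign now -1
(495405/28197): 495405 mod 28197 = 16056, so (495405/28197) = (16056/28197)
factor out 2^3: 16056 = 2^3·2007; with 28197 mod 8 = 5, (2/28197) = -1; sign now +1; continue with (2007/28197)
flip (2007/28197) -> (28197/2007): both odd, 2007 mod 4 = 3, 28197 mod 4 = 1, so the flip contributes +1; sign now +1
(28197/2007): 28197 mod 2007 = 99, so (28197/2007) = (99/2007)
flip (99/2007) -> (2007/99): both odd, 99 mod 4 = 3, 2007 mod 4 = 3, so the flip contributes -1; sign now -1
(2007/99): 2007 mod 99 = 27, so (2007/99) = (27/99)
flip (27/99) -> (99/27): both odd, 27 mod 4 = 3, 99 mod 4 = 3, so the flip contributes -1; sign now +1
(99/27): 99 mod 27 = 18, so (99/27) = (18/27)
factor out 2^1: 18 = 2^1·9; with 27 mod 8 = 3, (2/27) = -1; sign now -1; continue with (9/27)
flip (9/27) -> (27/9): both odd, 9 mod 4 = 1, 27 mod 4 = 3, so the flip contributes +1; sign now -1
(27/9): 27 mod 9 = 0, so (27/9) = (0/9)
reached (0/9); gcd(a, n) > 1, so (0/9) = 0 and the symbol is 0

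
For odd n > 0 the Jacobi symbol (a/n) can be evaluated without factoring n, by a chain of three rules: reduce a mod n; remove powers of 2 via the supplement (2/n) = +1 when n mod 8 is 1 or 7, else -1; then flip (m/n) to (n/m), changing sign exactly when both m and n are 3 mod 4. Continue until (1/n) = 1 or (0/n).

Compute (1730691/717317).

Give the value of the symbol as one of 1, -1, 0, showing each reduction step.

(1730691/717317) = (296057/717317)   [reduce mod 717317]
reciprocity: (296057/717317) = +1·(717317/296057) since 296057 mod 4 = 1, 717317 mod 4 = 1; sign now +1
(717317/296057) = (125203/296057)   [reduce mod 296057]
reciprocity: (125203/296057) = +1·(296057/125203) since 125203 mod 4 = 3, 296057 mod 4 = 1; sign now +1
(296057/125203) = (45651/125203)   [reduce mod 125203]
reciprocity: (45651/125203) = -1·(125203/45651) since 45651 mod 4 = 3, 125203 mod 4 = 3; sign now -1
(125203/45651) = (33901/45651)   [reduce mod 45651]
reciprocity: (33901/45651) = +1·(45651/33901) since 33901 mod 4 = 1, 45651 mod 4 = 3; sign now -1
(45651/33901) = (11750/33901)   [reduce mod 33901]
11750 = 2^1·5875; (2/33901) = -1 since 33901 mod 8 = 5, so (11750/33901) = (-1)^1·(5875/33901); sign now +1
reciprocity: (5875/33901) = +1·(33901/5875) since 5875 mod 4 = 3, 33901 mod 4 = 1; sign now +1
(33901/5875) = (4526/5875)   [reduce mod 5875]
4526 = 2^1·2263; (2/5875) = -1 since 5875 mod 8 = 3, so (4526/5875) = (-1)^1·(2263/5875); sign now -1
reciprocity: (2263/5875) = -1·(5875/2263) since 2263 mod 4 = 3, 5875 mod 4 = 3; sign now +1
(5875/2263) = (1349/2263)   [reduce mod 2263]
reciprocity: (1349/2263) = +1·(2263/1349) since 1349 mod 4 = 1, 2263 mod 4 = 3; sign now +1
(2263/1349) = (914/1349)   [reduce mod 1349]
914 = 2^1·457; (2/1349) = -1 since 1349 mod 8 = 5, so (914/1349) = (-1)^1·(457/1349); sign now -1
reciprocity: (457/1349) = +1·(1349/457) since 457 mod 4 = 1, 1349 mod 4 = 1; sign now -1
(1349/457) = (435/457)   [reduce mod 457]
reciprocity: (435/457) = +1·(457/435) since 435 mod 4 = 3, 457 mod 4 = 1; sign now -1
(457/435) = (22/435)   [reduce mod 435]
22 = 2^1·11; (2/435) = -1 since 435 mod 8 = 3, so (22/435) = (-1)^1·(11/435); sign now +1
reciprocity: (11/435) = -1·(435/11) since 11 mod 4 = 3, 435 mod 4 = 3; sign now -1
(435/11) = (6/11)   [reduce mod 11]
6 = 2^1·3; (2/11) = -1 since 11 mod 8 = 3, so (6/11) = (-1)^1·(3/11); sign now +1
reciprocity: (3/11) = -1·(11/3) since 3 mod 4 = 3, 11 mod 4 = 3; sign now -1
(11/3) = (2/3)   [reduce mod 3]
2 = 2^1·1; (2/3) = -1 since 3 mod 8 = 3, so (2/3) = (-1)^1·(1/3); sign now +1
(1/3) = 1; final value = sign = +1

1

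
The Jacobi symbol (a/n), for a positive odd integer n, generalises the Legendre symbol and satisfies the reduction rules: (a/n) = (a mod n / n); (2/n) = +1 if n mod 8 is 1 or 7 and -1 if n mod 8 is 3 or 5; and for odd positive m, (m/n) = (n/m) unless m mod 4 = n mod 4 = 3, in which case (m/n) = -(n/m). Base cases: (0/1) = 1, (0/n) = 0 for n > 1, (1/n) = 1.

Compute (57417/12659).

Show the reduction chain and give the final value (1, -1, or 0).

1

(57417/12659): 57417 mod 12659 = 6781, so (57417/12659) = (6781/12659)
flip (6781/12659) -> (12659/6781): both odd, 6781 mod 4 = 1, 12659 mod 4 = 3, so the flip contributes +1; sign now +1
(12659/6781): 12659 mod 6781 = 5878, so (12659/6781) = (5878/6781)
factor out 2^1: 5878 = 2^1·2939; with 6781 mod 8 = 5, (2/6781) = -1; sign now -1; continue with (2939/6781)
flip (2939/6781) -> (6781/2939): both odd, 2939 mod 4 = 3, 6781 mod 4 = 1, so the flip contributes +1; sign now -1
(6781/2939): 6781 mod 2939 = 903, so (6781/2939) = (903/2939)
flip (903/2939) -> (2939/903): both odd, 903 mod 4 = 3, 2939 mod 4 = 3, so the flip contributes -1; sign now +1
(2939/903): 2939 mod 903 = 230, so (2939/903) = (230/903)
factor out 2^1: 230 = 2^1·115; with 903 mod 8 = 7, (2/903) = +1; sign now +1; continue with (115/903)
flip (115/903) -> (903/115): both odd, 115 mod 4 = 3, 903 mod 4 = 3, so the flip contributes -1; sign now -1
(903/115): 903 mod 115 = 98, so (903/115) = (98/115)
factor out 2^1: 98 = 2^1·49; with 115 mod 8 = 3, (2/115) = -1; sign now +1; continue with (49/115)
flip (49/115) -> (115/49): both odd, 49 mod 4 = 1, 115 mod 4 = 3, so the flip contributes +1; sign now +1
(115/49): 115 mod 49 = 17, so (115/49) = (17/49)
flip (17/49) -> (49/17): both odd, 17 mod 4 = 1, 49 mod 4 = 1, so the flip contributes +1; sign now +1
(49/17): 49 mod 17 = 15, so (49/17) = (15/17)
flip (15/17) -> (17/15): both odd, 15 mod 4 = 3, 17 mod 4 = 1, so the flip contributes +1; sign now +1
(17/15): 17 mod 15 = 2, so (17/15) = (2/15)
factor out 2^1: 2 = 2^1·1; with 15 mod 8 = 7, (2/15) = +1; sign now +1; continue with (1/15)
reached (1/15) = 1, so the symbol is +1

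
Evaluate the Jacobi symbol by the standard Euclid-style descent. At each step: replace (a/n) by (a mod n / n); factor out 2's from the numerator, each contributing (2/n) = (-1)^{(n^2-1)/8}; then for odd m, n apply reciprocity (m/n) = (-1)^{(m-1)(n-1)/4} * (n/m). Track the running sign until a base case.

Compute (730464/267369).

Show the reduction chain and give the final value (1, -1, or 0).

0

(730464/267369): 730464 mod 267369 = 195726, so (730464/267369) = (195726/267369)
factor out 2^1: 195726 = 2^1·97863; with 267369 mod 8 = 1, (2/267369) = +1; sign now +1; continue with (97863/267369)
flip (97863/267369) -> (267369/97863): both odd, 97863 mod 4 = 3, 267369 mod 4 = 1, so the flip contributes +1; sign now +1
(267369/97863): 267369 mod 97863 = 71643, so (267369/97863) = (71643/97863)
flip (71643/97863) -> (97863/71643): both odd, 71643 mod 4 = 3, 97863 mod 4 = 3, so the flip contributes -1; sign now -1
(97863/71643): 97863 mod 71643 = 26220, so (97863/71643) = (26220/71643)
factor out 2^2: 26220 = 2^2·6555; with 71643 mod 8 = 3, (2/71643) = -1; sign now -1; continue with (6555/71643)
flip (6555/71643) -> (71643/6555): both odd, 6555 mod 4 = 3, 71643 mod 4 = 3, so the flip contributes -1; sign now +1
(71643/6555): 71643 mod 6555 = 6093, so (71643/6555) = (6093/6555)
flip (6093/6555) -> (6555/6093): both odd, 6093 mod 4 = 1, 6555 mod 4 = 3, so the flip contributes +1; sign now +1
(6555/6093): 6555 mod 6093 = 462, so (6555/6093) = (462/6093)
factor out 2^1: 462 = 2^1·231; with 6093 mod 8 = 5, (2/6093) = -1; sign now -1; continue with (231/6093)
flip (231/6093) -> (6093/231): both odd, 231 mod 4 = 3, 6093 mod 4 = 1, so the flip contributes +1; sign now -1
(6093/231): 6093 mod 231 = 87, so (6093/231) = (87/231)
flip (87/231) -> (231/87): both odd, 87 mod 4 = 3, 231 mod 4 = 3, so the flip contributes -1; sign now +1
(231/87): 231 mod 87 = 57, so (231/87) = (57/87)
flip (57/87) -> (87/57): both odd, 57 mod 4 = 1, 87 mod 4 = 3, so the flip contributes +1; sign now +1
(87/57): 87 mod 57 = 30, so (87/57) = (30/57)
factor out 2^1: 30 = 2^1·15; with 57 mod 8 = 1, (2/57) = +1; sign now +1; continue with (15/57)
flip (15/57) -> (57/15): both odd, 15 mod 4 = 3, 57 mod 4 = 1, so the flip contributes +1; sign now +1
(57/15): 57 mod 15 = 12, so (57/15) = (12/15)
factor out 2^2: 12 = 2^2·3; with 15 mod 8 = 7, (2/15) = +1; sign now +1; continue with (3/15)
flip (3/15) -> (15/3): both odd, 3 mod 4 = 3, 15 mod 4 = 3, so the flip contributes -1; sign now -1
(15/3): 15 mod 3 = 0, so (15/3) = (0/3)
reached (0/3); gcd(a, n) > 1, so (0/3) = 0 and the symbol is 0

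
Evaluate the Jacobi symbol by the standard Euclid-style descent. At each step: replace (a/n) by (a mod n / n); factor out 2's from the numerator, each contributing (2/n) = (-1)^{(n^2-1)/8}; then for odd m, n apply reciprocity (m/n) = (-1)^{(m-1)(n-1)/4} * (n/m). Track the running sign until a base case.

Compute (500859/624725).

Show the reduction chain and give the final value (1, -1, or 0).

-1

reciprocity: (500859/624725) = +1·(624725/500859) since 500859 mod 4 = 3, 624725 mod 4 = 1; sign now +1
(624725/500859) = (123866/500859)   [reduce mod 500859]
123866 = 2^1·61933; (2/500859) = -1 since 500859 mod 8 = 3, so (123866/500859) = (-1)^1·(61933/500859); sign now -1
reciprocity: (61933/500859) = +1·(500859/61933) since 61933 mod 4 = 1, 500859 mod 4 = 3; sign now -1
(500859/61933) = (5395/61933)   [reduce mod 61933]
reciprocity: (5395/61933) = +1·(61933/5395) since 5395 mod 4 = 3, 61933 mod 4 = 1; sign now -1
(61933/5395) = (2588/5395)   [reduce mod 5395]
2588 = 2^2·647; (2/5395) = -1 since 5395 mod 8 = 3, so (2588/5395) = (-1)^2·(647/5395); sign now -1
reciprocity: (647/5395) = -1·(5395/647) since 647 mod 4 = 3, 5395 mod 4 = 3; sign now +1
(5395/647) = (219/647)   [reduce mod 647]
reciprocity: (219/647) = -1·(647/219) since 219 mod 4 = 3, 647 mod 4 = 3; sign now -1
(647/219) = (209/219)   [reduce mod 219]
reciprocity: (209/219) = +1·(219/209) since 209 mod 4 = 1, 219 mod 4 = 3; sign now -1
(219/209) = (10/209)   [reduce mod 209]
10 = 2^1·5; (2/209) = +1 since 209 mod 8 = 1, so (10/209) = (+1)^1·(5/209); sign now -1
reciprocity: (5/209) = +1·(209/5) since 5 mod 4 = 1, 209 mod 4 = 1; sign now -1
(209/5) = (4/5)   [reduce mod 5]
4 = 2^2·1; (2/5) = -1 since 5 mod 8 = 5, so (4/5) = (-1)^2·(1/5); sign now -1
(1/5) = 1; final value = sign = -1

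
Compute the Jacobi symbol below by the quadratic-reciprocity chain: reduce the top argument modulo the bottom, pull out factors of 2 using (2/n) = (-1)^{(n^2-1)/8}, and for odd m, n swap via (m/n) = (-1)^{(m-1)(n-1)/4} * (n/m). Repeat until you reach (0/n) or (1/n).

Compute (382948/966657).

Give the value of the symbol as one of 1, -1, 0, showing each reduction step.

factor out 2^2: 382948 = 2^2·95737; with 966657 mod 8 = 1, (2/966657) = +1; sign now +1; continue with (95737/966657)
flip (95737/966657) -> (966657/95737): both odd, 95737 mod 4 = 1, 966657 mod 4 = 1, so the flip contributes +1; sign now +1
(966657/95737): 966657 mod 95737 = 9287, so (966657/95737) = (9287/95737)
flip (9287/95737) -> (95737/9287): both odd, 9287 mod 4 = 3, 95737 mod 4 = 1, so the flip contributes +1; sign now +1
(95737/9287): 95737 mod 9287 = 2867, so (95737/9287) = (2867/9287)
flip (2867/9287) -> (9287/2867): both odd, 2867 mod 4 = 3, 9287 mod 4 = 3, so the flip contributes -1; sign now -1
(9287/2867): 9287 mod 2867 = 686, so (9287/2867) = (686/2867)
factor out 2^1: 686 = 2^1·343; with 2867 mod 8 = 3, (2/2867) = -1; sign now +1; continue with (343/2867)
flip (343/2867) -> (2867/343): both odd, 343 mod 4 = 3, 2867 mod 4 = 3, so the flip contributes -1; sign now -1
(2867/343): 2867 mod 343 = 123, so (2867/343) = (123/343)
flip (123/343) -> (343/123): both odd, 123 mod 4 = 3, 343 mod 4 = 3, so the flip contributes -1; sign now +1
(343/123): 343 mod 123 = 97, so (343/123) = (97/123)
flip (97/123) -> (123/97): both odd, 97 mod 4 = 1, 123 mod 4 = 3, so the flip contributes +1; sign now +1
(123/97): 123 mod 97 = 26, so (123/97) = (26/97)
factor out 2^1: 26 = 2^1·13; with 97 mod 8 = 1, (2/97) = +1; sign now +1; continue with (13/97)
flip (13/97) -> (97/13): both odd, 13 mod 4 = 1, 97 mod 4 = 1, so the flip contributes +1; sign now +1
(97/13): 97 mod 13 = 6, so (97/13) = (6/13)
factor out 2^1: 6 = 2^1·3; with 13 mod 8 = 5, (2/13) = -1; sign now -1; continue with (3/13)
flip (3/13) -> (13/3): both odd, 3 mod 4 = 3, 13 mod 4 = 1, so the flip contributes +1; sign now -1
(13/3): 13 mod 3 = 1, so (13/3) = (1/3)
reached (1/3) = 1, so the symbol is -1

-1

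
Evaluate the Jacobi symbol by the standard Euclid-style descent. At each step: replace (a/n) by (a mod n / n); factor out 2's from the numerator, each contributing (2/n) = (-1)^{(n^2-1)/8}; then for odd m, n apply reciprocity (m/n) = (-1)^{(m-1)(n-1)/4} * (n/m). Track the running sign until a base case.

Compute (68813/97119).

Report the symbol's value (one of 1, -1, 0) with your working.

reciprocity: (68813/97119) = +1·(97119/68813) since 68813 mod 4 = 1, 97119 mod 4 = 3; sign now +1
(97119/68813) = (28306/68813)   [reduce mod 68813]
28306 = 2^1·14153; (2/68813) = -1 since 68813 mod 8 = 5, so (28306/68813) = (-1)^1·(14153/68813); sign now -1
reciprocity: (14153/68813) = +1·(68813/14153) since 14153 mod 4 = 1, 68813 mod 4 = 1; sign now -1
(68813/14153) = (12201/14153)   [reduce mod 14153]
reciprocity: (12201/14153) = +1·(14153/12201) since 12201 mod 4 = 1, 14153 mod 4 = 1; sign now -1
(14153/12201) = (1952/12201)   [reduce mod 12201]
1952 = 2^5·61; (2/12201) = +1 since 12201 mod 8 = 1, so (1952/12201) = (+1)^5·(61/12201); sign now -1
reciprocity: (61/12201) = +1·(12201/61) since 61 mod 4 = 1, 12201 mod 4 = 1; sign now -1
(12201/61) = (1/61)   [reduce mod 61]
(1/61) = 1; final value = sign = -1

-1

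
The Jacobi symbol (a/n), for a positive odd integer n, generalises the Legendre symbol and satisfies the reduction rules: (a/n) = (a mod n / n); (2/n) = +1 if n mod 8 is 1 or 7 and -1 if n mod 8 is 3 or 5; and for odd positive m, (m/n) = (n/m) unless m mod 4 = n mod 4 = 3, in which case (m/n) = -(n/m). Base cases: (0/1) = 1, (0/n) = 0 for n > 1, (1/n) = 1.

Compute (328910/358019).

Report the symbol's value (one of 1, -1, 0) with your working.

0

factor out 2^1: 328910 = 2^1·164455; with 358019 mod 8 = 3, (2/358019) = -1; sign now -1; continue with (164455/358019)
flip (164455/358019) -> (358019/164455): both odd, 164455 mod 4 = 3, 358019 mod 4 = 3, so the flip contributes -1; sign now +1
(358019/164455): 358019 mod 164455 = 29109, so (358019/164455) = (29109/164455)
flip (29109/164455) -> (164455/29109): both odd, 29109 mod 4 = 1, 164455 mod 4 = 3, so the flip contributes +1; sign now +1
(164455/29109): 164455 mod 29109 = 18910, so (164455/29109) = (18910/29109)
factor out 2^1: 18910 = 2^1·9455; with 29109 mod 8 = 5, (2/29109) = -1; sign now -1; continue with (9455/29109)
flip (9455/29109) -> (29109/9455): both odd, 9455 mod 4 = 3, 29109 mod 4 = 1, so the flip contributes +1; sign now -1
(29109/9455): 29109 mod 9455 = 744, so (29109/9455) = (744/9455)
factor out 2^3: 744 = 2^3·93; with 9455 mod 8 = 7, (2/9455) = +1; sign now -1; continue with (93/9455)
flip (93/9455) -> (9455/93): both odd, 93 mod 4 = 1, 9455 mod 4 = 3, so the flip contributes +1; sign now -1
(9455/93): 9455 mod 93 = 62, so (9455/93) = (62/93)
factor out 2^1: 62 = 2^1·31; with 93 mod 8 = 5, (2/93) = -1; sign now +1; continue with (31/93)
flip (31/93) -> (93/31): both odd, 31 mod 4 = 3, 93 mod 4 = 1, so the flip contributes +1; sign now +1
(93/31): 93 mod 31 = 0, so (93/31) = (0/31)
reached (0/31); gcd(a, n) > 1, so (0/31) = 0 and the symbol is 0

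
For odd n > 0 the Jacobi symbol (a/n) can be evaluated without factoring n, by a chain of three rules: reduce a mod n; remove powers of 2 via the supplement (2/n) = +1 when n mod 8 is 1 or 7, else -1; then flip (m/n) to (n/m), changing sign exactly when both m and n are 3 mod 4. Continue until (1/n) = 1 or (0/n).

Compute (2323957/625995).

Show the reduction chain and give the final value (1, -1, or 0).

1

(2323957/625995) = (445972/625995)   [reduce mod 625995]
445972 = 2^2·111493; (2/625995) = -1 since 625995 mod 8 = 3, so (445972/625995) = (-1)^2·(111493/625995); sign now +1
reciprocity: (111493/625995) = +1·(625995/111493) since 111493 mod 4 = 1, 625995 mod 4 = 3; sign now +1
(625995/111493) = (68530/111493)   [reduce mod 111493]
68530 = 2^1·34265; (2/111493) = -1 since 111493 mod 8 = 5, so (68530/111493) = (-1)^1·(34265/111493); sign now -1
reciprocity: (34265/111493) = +1·(111493/34265) since 34265 mod 4 = 1, 111493 mod 4 = 1; sign now -1
(111493/34265) = (8698/34265)   [reduce mod 34265]
8698 = 2^1·4349; (2/34265) = +1 since 34265 mod 8 = 1, so (8698/34265) = (+1)^1·(4349/34265); sign now -1
reciprocity: (4349/34265) = +1·(34265/4349) since 4349 mod 4 = 1, 34265 mod 4 = 1; sign now -1
(34265/4349) = (3822/4349)   [reduce mod 4349]
3822 = 2^1·1911; (2/4349) = -1 since 4349 mod 8 = 5, so (3822/4349) = (-1)^1·(1911/4349); sign now +1
reciprocity: (1911/4349) = +1·(4349/1911) since 1911 mod 4 = 3, 4349 mod 4 = 1; sign now +1
(4349/1911) = (527/1911)   [reduce mod 1911]
reciprocity: (527/1911) = -1·(1911/527) since 527 mod 4 = 3, 1911 mod 4 = 3; sign now -1
(1911/527) = (330/527)   [reduce mod 527]
330 = 2^1·165; (2/527) = +1 since 527 mod 8 = 7, so (330/527) = (+1)^1·(165/527); sign now -1
reciprocity: (165/527) = +1·(527/165) since 165 mod 4 = 1, 527 mod 4 = 3; sign now -1
(527/165) = (32/165)   [reduce mod 165]
32 = 2^5·1; (2/165) = -1 since 165 mod 8 = 5, so (32/165) = (-1)^5·(1/165); sign now +1
(1/165) = 1; final value = sign = +1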